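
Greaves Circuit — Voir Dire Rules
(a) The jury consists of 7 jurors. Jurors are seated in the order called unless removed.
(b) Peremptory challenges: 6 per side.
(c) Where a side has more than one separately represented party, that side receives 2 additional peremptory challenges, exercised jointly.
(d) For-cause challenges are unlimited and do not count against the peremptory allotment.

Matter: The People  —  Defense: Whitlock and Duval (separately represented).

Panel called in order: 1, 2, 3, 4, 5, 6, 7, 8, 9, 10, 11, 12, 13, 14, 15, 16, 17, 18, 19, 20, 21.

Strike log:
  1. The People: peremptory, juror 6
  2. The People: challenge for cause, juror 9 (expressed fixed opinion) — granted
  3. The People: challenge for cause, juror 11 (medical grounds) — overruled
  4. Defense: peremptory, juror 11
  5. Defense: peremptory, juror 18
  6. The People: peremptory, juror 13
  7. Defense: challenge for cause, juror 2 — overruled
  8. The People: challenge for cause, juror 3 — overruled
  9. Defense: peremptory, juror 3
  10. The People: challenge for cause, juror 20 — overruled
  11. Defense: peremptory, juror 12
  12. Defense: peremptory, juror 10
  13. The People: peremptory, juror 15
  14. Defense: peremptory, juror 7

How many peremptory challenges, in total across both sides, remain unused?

5

The People allotment: 6. Defense allotment: 6 base + 2 multi-party = 8.
The People peremptories used: #6, #13, #15 — 3 (for-cause on #9, #11, #3, #20 don't count).
Defense peremptories used: #11, #18, #3, #12, #10, #7 — 6 (the for-cause on #2 doesn't count).
Remaining: (6 − 3) + (8 − 6) = 5.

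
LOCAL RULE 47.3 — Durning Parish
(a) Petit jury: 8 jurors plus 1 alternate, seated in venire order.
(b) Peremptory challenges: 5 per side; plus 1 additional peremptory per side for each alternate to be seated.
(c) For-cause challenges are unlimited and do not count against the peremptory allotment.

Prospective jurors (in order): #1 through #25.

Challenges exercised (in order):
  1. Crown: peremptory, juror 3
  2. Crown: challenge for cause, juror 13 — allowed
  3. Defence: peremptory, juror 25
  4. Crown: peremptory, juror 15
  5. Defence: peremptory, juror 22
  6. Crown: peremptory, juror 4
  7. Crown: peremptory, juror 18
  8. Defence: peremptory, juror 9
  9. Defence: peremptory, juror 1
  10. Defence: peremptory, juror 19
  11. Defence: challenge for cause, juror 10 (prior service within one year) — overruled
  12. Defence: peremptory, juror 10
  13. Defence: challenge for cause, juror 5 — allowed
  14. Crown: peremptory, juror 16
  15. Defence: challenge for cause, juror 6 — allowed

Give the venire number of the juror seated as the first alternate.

Removed: #1, #3, #4, #5, #6, #9, #10, #13, #15, #16, #18, #19, #22, #25.
Seating in order: seats 1–8 → #2, #7, #8, #11, #12, #14, #17, #20; alternates → #21.
So alternate 1 is #21.

21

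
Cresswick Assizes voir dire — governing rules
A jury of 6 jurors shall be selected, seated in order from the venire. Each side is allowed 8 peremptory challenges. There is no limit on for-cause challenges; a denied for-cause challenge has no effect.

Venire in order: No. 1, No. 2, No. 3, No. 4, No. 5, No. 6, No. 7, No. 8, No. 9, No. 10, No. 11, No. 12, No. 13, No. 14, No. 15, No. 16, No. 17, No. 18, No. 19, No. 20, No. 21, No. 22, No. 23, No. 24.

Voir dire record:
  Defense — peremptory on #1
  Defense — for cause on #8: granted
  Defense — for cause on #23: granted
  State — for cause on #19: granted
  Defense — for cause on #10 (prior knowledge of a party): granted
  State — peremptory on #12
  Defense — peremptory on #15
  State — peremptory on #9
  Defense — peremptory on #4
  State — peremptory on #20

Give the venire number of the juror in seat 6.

Removed: #1, #4, #8, #9, #10, #12, #15, #19, #20, #23.
Seating in order: seats 1–6 → #2, #3, #5, #6, #7, #11.
So seat 6 is #11.

11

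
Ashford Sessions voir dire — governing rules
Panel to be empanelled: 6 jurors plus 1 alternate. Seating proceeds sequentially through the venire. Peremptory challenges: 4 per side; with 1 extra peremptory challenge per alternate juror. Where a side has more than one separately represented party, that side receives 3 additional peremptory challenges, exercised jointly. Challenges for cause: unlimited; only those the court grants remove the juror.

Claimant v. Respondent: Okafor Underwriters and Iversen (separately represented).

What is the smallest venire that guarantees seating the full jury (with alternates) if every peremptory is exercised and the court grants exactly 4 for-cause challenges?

24

Seats to fill: 6 + 1 alternates = 7.
Peremptories — Claimant: 4 + 1×1 = 5; Respondent: 4 + 1×1 + 3 = 8; total 13.
For-cause removals: 4.
Minimum venire: 7 + 13 + 4 = 24.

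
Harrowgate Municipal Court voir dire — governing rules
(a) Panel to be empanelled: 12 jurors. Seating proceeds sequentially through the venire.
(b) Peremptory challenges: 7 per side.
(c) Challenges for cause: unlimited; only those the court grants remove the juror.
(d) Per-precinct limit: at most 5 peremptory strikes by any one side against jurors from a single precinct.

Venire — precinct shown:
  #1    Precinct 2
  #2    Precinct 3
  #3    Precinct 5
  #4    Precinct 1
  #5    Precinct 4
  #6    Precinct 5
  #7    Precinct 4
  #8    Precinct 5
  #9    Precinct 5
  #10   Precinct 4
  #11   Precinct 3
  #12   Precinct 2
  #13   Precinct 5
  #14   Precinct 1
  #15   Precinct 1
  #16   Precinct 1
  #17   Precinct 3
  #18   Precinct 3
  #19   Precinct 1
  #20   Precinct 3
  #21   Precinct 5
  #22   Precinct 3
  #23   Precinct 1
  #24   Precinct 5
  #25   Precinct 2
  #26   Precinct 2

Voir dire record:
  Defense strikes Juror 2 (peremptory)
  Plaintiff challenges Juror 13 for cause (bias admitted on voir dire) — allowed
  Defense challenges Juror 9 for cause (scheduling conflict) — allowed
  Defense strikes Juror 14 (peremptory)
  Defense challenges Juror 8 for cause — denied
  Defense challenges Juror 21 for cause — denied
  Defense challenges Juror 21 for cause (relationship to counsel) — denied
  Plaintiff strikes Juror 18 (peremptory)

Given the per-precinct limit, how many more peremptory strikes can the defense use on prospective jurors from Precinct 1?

4

Defense peremptories so far: #2, #14 — 2 of 7 used, 5 left overall.
Against Precinct 1: #14 — 1 used; per-precinct cap 5 leaves 4.
Binding limit: min(5, 4) = 4.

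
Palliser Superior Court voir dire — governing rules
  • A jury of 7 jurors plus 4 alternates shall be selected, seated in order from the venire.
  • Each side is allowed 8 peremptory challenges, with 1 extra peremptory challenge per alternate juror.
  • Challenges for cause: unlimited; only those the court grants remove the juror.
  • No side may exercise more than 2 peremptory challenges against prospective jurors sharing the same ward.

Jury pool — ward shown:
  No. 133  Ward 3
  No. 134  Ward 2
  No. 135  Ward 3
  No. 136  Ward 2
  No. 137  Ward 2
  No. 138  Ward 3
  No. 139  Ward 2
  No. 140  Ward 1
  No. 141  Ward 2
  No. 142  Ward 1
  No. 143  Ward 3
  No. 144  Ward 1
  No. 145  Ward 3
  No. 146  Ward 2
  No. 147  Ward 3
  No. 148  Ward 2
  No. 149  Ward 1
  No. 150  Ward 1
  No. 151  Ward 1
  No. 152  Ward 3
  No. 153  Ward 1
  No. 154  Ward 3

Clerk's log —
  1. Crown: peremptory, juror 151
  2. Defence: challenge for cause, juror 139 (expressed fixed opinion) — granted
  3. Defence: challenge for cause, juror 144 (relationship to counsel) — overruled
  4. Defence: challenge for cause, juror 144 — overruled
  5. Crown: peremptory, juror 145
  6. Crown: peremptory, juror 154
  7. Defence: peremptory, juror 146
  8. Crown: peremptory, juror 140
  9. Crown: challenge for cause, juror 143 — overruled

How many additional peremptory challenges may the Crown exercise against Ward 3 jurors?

0

Crown peremptories so far: #151, #145, #154, #140 — 4 of 12 used, 8 left overall.
Against Ward 3: #145, #154 — 2 used; per-ward cap 2 leaves 0.
Binding limit: min(8, 0) = 0.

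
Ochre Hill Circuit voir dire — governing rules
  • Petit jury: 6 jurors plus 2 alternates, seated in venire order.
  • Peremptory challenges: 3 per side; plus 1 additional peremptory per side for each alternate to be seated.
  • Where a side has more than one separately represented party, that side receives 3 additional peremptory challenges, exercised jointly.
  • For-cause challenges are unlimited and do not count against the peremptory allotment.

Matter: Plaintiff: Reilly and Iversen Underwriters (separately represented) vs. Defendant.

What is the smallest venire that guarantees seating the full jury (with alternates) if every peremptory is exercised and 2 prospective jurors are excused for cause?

Seats to fill: 6 + 2 alternates = 8.
Peremptories — Plaintiff: 3 + 1×2 + 3 = 8; Defendant: 3 + 1×2 = 5; total 13.
For-cause removals: 2.
Minimum venire: 8 + 13 + 2 = 23.

23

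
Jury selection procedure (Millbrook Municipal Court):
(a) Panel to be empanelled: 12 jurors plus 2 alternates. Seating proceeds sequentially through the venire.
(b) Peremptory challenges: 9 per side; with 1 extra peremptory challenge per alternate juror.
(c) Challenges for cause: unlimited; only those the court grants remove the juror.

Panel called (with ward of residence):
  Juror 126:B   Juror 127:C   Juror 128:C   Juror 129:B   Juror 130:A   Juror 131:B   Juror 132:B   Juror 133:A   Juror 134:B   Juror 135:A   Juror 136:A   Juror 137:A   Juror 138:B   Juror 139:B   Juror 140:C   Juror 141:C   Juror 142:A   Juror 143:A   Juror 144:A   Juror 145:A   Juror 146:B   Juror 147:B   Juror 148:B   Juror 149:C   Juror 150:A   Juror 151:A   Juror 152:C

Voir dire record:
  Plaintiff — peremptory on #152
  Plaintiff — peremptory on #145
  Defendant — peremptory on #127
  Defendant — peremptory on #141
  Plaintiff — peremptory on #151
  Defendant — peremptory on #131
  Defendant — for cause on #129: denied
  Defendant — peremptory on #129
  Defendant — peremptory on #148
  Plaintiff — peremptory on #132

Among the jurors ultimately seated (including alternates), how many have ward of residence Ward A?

Removed: #127, #129, #131, #132, #141, #145, #148, #151, #152.
Seated (14 incl. alternates): #126, #128, #130, #133, #134, #135, #136, #137, #138, #139, #140, #142, #143, #144.
Of those, in Ward A: #130, #133, #135, #136, #137, #142, #143, #144 → 8.

8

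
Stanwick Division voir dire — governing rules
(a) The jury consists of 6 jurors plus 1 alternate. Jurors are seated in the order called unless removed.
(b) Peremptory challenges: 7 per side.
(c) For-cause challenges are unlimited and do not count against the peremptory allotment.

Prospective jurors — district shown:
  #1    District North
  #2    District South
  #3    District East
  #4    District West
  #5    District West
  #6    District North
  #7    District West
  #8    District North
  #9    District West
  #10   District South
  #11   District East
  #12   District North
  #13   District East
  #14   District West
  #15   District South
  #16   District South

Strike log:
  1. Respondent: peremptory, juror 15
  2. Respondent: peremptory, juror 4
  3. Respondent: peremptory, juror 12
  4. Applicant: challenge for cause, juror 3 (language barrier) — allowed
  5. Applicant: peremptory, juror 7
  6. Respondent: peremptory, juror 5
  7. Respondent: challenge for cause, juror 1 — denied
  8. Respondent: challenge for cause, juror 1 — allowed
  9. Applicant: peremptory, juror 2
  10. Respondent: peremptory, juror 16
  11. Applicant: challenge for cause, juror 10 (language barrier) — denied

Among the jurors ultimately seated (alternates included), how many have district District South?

Removed: #1, #2, #3, #4, #5, #7, #12, #15, #16.
Seated (7 incl. alternates): #6, #8, #9, #10, #11, #13, #14.
Of those, in District South: #10 → 1.

1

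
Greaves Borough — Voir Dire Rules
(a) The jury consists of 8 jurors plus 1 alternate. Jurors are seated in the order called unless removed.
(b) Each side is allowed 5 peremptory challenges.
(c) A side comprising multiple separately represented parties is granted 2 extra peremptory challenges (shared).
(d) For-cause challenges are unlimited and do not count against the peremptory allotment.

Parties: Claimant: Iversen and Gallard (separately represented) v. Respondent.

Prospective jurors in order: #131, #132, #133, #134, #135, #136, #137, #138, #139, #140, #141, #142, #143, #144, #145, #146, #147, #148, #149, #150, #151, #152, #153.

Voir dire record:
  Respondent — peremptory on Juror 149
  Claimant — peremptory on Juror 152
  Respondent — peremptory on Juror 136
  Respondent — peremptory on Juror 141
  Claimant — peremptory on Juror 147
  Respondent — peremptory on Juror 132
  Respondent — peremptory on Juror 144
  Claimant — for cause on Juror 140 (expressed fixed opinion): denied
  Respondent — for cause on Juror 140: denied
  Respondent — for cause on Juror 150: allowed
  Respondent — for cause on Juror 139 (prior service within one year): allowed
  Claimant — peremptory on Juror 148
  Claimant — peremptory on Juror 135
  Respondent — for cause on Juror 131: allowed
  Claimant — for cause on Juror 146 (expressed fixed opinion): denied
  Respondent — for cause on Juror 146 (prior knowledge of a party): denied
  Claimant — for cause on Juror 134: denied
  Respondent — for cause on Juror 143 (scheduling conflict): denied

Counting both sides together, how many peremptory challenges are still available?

Claimant allotment: 5 base + 2 multi-party = 7. Respondent allotment: 5.
Claimant peremptories used: #152, #147, #148, #135 — 4 (for-cause on #140, #146, #134 don't count).
Respondent peremptories used: #149, #136, #141, #132, #144 — 5 (for-cause on #140, #150, #139, #131, #146, #143 don't count).
Remaining: (7 − 4) + (5 − 5) = 3.

3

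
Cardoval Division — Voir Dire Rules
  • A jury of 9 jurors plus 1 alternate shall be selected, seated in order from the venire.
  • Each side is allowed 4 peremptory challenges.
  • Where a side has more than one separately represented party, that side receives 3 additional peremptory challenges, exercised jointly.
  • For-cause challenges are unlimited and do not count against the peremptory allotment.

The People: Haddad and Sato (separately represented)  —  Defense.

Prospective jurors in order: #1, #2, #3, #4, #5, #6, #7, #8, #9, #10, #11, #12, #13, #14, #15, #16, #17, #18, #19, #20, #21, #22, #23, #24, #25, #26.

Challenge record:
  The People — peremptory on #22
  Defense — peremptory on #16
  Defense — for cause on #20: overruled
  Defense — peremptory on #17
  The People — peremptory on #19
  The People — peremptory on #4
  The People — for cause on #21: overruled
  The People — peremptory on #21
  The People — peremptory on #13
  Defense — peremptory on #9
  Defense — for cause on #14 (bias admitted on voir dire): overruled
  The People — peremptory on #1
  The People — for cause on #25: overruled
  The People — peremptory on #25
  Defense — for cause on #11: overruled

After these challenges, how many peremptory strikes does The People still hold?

0

The People allotment: 4 base + 3 multi-party = 7.
The People peremptories used: #22, #19, #4, #21, #13, #1, #25 — 7 (for-cause on #21, #25 don't count).
Remaining: 7 − 7 = 0.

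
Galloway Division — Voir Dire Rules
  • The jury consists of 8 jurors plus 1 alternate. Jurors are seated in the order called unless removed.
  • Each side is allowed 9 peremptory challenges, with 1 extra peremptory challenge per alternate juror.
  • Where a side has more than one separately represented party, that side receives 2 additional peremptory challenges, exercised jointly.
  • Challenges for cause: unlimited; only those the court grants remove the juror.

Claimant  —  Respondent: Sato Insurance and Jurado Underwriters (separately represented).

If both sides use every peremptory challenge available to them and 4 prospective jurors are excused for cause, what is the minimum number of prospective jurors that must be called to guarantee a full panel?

35

Seats to fill: 8 + 1 alternates = 9.
Peremptories — Claimant: 9 + 1×1 = 10; Respondent: 9 + 1×1 + 2 = 12; total 22.
For-cause removals: 4.
Minimum venire: 9 + 22 + 4 = 35.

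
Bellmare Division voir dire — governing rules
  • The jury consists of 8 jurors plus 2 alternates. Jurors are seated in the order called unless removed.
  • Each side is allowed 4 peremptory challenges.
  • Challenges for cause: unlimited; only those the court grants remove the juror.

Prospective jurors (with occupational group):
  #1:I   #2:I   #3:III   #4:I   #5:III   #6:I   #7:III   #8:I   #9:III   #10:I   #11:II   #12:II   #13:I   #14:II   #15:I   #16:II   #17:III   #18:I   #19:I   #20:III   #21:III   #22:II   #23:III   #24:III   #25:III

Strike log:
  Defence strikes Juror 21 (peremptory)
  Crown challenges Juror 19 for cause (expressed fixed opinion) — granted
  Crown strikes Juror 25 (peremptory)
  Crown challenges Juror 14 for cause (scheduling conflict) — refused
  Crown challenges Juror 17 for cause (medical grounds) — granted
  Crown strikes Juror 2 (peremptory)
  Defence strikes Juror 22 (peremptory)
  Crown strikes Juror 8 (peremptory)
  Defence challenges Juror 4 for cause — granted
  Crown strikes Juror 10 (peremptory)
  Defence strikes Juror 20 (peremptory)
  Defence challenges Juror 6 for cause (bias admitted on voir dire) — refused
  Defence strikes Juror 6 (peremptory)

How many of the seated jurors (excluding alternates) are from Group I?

Removed: #2, #4, #6, #8, #10, #17, #19, #20, #21, #22, #25.
Seated jurors 1–8: #1, #3, #5, #7, #9, #11, #12, #13 (alternates #14, #15 not counted).
Of those, in Group I: #1, #13 → 2.

2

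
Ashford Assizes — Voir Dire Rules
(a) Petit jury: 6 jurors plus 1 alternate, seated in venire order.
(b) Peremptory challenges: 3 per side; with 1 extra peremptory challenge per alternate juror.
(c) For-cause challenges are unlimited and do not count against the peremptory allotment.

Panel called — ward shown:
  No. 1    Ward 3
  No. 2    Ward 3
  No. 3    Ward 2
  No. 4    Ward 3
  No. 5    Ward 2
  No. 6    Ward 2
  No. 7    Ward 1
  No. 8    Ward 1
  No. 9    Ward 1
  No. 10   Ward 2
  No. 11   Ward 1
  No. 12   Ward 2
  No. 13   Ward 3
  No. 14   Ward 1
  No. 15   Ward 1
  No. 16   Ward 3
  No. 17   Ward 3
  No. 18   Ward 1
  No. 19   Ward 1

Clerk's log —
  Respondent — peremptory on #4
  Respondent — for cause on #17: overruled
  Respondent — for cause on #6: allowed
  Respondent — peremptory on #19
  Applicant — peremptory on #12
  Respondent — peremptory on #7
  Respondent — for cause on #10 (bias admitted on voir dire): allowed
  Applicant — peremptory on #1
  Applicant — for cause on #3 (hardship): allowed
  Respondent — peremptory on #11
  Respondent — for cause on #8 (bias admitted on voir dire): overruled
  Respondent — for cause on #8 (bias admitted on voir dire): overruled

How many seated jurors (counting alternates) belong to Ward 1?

4

Removed: #1, #3, #4, #6, #7, #10, #11, #12, #19.
Seated (7 incl. alternates): #2, #5, #8, #9, #13, #14, #15.
Of those, in Ward 1: #8, #9, #14, #15 → 4.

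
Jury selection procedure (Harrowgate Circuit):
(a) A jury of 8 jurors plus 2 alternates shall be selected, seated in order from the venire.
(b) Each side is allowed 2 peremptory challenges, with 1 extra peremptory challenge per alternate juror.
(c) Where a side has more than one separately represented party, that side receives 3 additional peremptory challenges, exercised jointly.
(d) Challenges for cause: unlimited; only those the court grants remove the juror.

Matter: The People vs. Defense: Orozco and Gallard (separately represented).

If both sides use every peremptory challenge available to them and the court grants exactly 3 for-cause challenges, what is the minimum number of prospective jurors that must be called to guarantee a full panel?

Seats to fill: 8 + 2 alternates = 10.
Peremptories — The People: 2 + 1×2 = 4; Defense: 2 + 1×2 + 3 = 7; total 11.
For-cause removals: 3.
Minimum venire: 10 + 11 + 3 = 24.

24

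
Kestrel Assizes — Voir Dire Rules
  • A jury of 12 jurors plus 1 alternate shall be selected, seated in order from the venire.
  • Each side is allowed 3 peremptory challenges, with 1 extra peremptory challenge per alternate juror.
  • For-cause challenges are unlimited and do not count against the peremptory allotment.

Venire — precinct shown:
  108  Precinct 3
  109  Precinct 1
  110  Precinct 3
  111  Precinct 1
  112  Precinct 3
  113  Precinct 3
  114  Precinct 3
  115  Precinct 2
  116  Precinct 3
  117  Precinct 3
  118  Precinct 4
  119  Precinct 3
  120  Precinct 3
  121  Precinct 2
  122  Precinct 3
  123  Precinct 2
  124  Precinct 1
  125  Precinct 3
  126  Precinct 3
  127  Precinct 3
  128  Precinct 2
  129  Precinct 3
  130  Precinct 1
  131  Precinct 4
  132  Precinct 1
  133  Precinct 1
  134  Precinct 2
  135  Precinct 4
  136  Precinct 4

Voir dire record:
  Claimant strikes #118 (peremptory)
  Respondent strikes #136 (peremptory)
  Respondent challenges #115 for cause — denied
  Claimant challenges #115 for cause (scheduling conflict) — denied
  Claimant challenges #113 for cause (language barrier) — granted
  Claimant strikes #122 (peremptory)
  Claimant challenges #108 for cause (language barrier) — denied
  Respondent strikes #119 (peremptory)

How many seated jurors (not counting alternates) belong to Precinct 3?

Removed: #113, #118, #119, #122, #136.
Seated jurors 1–12: #108, #109, #110, #111, #112, #114, #115, #116, #117, #120, #121, #123 (alternates #124 not counted).
Of those, in Precinct 3: #108, #110, #112, #114, #116, #117, #120 → 7.

7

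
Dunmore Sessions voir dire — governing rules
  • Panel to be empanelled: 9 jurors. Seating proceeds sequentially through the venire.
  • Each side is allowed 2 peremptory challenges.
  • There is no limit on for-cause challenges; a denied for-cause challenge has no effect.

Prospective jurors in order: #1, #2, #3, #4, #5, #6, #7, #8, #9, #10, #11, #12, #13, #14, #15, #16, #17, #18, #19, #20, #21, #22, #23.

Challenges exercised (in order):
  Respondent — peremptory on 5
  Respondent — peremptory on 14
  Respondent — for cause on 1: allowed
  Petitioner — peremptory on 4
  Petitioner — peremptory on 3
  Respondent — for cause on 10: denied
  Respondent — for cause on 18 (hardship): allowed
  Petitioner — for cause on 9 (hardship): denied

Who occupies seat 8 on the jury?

12

Removed: #1, #3, #4, #5, #14, #18. (#9, #10 stay — for-cause denied.)
Filling seats in venire order through position 8: #2, #6, #7, #8, #9, #10, #11, #12.
So seat 8 is #12.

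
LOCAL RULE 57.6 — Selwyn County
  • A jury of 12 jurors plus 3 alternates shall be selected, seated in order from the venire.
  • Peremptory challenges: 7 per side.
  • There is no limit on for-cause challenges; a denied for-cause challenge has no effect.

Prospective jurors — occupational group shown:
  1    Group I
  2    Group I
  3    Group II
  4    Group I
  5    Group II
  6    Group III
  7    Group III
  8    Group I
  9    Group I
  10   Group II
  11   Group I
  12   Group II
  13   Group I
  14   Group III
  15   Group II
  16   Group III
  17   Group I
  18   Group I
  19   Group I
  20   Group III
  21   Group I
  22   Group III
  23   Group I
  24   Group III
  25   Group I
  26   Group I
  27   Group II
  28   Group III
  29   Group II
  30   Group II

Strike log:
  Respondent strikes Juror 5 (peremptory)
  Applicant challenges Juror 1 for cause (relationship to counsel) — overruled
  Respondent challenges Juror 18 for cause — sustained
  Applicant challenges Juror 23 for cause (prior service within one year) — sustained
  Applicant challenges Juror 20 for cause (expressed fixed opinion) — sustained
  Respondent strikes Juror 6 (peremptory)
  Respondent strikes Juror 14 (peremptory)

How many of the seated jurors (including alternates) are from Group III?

2

Removed: #5, #6, #14, #18, #20, #23.
Seated (15 incl. alternates): #1, #2, #3, #4, #7, #8, #9, #10, #11, #12, #13, #15, #16, #17, #19.
Of those, in Group III: #7, #16 → 2.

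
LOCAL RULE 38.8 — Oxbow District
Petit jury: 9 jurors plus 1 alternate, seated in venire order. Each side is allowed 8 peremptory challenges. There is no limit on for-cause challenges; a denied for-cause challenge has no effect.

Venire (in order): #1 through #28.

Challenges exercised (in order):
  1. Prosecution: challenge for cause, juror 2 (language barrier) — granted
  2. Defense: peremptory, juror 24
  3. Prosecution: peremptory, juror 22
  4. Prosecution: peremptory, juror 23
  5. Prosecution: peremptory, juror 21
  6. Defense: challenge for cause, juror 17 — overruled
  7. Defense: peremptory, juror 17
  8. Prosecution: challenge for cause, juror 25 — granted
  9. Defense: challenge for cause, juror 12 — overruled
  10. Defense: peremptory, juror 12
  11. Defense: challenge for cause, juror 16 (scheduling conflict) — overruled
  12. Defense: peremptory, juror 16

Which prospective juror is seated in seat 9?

Removed: #2, #12, #16, #17, #21, #22, #23, #24, #25.
Seating in order: seats 1–9 → #1, #3, #4, #5, #6, #7, #8, #9, #10; alternates → #11.
So seat 9 is #10.

10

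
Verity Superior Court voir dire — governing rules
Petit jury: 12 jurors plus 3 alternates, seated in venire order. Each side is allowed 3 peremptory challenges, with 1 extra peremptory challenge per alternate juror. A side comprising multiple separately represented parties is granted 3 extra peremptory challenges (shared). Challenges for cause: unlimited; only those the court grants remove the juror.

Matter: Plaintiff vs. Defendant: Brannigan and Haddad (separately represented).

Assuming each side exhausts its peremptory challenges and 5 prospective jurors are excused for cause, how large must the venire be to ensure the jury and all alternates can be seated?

35

Seats to fill: 12 + 3 alternates = 15.
Peremptories — Plaintiff: 3 + 1×3 = 6; Defendant: 3 + 1×3 + 3 = 9; total 15.
For-cause removals: 5.
Minimum venire: 15 + 15 + 5 = 35.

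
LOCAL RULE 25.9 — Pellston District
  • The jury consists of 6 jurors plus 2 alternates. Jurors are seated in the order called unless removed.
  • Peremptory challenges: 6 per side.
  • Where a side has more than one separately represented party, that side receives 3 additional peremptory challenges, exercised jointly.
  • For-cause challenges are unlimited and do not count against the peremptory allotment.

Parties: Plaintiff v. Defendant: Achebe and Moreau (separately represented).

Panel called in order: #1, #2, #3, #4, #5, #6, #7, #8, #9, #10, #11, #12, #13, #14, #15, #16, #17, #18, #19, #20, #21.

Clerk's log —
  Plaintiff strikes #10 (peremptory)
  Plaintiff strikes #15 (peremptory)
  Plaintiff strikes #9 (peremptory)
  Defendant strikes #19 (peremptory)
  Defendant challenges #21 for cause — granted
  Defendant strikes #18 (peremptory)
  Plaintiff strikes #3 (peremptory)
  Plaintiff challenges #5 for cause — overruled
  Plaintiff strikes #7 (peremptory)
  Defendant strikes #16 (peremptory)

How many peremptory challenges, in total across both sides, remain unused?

Plaintiff allotment: 6. Defendant allotment: 6 base + 3 multi-party = 9.
Plaintiff peremptories used: #10, #15, #9, #3, #7 — 5 (the for-cause on #5 doesn't count).
Defendant peremptories used: #19, #18, #16 — 3 (the for-cause on #21 doesn't count).
Remaining: (6 − 5) + (9 − 3) = 7.

7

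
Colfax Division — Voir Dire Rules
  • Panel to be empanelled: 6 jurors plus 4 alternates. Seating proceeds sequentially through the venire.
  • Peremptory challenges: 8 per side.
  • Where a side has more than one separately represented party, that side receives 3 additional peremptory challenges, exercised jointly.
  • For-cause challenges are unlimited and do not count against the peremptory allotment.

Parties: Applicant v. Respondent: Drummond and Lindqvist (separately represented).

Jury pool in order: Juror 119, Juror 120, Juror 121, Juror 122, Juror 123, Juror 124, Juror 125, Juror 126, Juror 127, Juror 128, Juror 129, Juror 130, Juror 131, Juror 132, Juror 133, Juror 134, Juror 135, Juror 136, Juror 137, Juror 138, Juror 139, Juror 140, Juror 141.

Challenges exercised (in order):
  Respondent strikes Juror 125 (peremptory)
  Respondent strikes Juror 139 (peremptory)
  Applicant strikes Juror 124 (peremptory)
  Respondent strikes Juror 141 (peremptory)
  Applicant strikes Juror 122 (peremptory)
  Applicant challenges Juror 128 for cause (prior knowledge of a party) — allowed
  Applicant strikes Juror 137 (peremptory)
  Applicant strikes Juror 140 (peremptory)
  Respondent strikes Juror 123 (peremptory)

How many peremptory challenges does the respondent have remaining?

7

Respondent allotment: 8 base + 3 multi-party = 11.
Respondent peremptories used: #125, #139, #141, #123 — 4.
Remaining: 11 − 4 = 7.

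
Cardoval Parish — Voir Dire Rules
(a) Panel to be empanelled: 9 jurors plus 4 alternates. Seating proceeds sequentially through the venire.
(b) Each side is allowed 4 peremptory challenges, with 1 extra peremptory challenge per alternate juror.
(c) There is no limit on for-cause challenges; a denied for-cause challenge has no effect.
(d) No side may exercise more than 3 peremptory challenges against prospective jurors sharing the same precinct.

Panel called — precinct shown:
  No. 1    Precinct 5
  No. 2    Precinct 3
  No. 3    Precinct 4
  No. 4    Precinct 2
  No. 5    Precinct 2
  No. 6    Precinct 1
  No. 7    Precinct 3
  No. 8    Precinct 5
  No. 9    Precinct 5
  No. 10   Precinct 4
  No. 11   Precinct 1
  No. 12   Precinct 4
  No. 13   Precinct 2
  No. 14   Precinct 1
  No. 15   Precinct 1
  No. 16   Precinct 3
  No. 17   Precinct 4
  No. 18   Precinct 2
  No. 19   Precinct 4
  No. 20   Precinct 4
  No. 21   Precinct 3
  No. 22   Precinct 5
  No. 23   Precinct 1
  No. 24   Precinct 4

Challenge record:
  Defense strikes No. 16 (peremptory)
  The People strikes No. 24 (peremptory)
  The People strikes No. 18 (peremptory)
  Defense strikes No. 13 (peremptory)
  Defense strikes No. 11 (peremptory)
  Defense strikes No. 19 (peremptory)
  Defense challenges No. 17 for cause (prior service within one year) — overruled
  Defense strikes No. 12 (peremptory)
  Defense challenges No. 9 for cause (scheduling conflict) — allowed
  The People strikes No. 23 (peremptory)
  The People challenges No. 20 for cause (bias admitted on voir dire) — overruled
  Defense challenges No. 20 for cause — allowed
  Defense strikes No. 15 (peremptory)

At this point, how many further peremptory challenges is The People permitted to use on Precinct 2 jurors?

2

The People peremptories so far: #24, #18, #23 — 3 of 8 used, 5 left overall.
Against Precinct 2: #18 — 1 used; per-precinct cap 3 leaves 2.
Binding limit: min(5, 2) = 2.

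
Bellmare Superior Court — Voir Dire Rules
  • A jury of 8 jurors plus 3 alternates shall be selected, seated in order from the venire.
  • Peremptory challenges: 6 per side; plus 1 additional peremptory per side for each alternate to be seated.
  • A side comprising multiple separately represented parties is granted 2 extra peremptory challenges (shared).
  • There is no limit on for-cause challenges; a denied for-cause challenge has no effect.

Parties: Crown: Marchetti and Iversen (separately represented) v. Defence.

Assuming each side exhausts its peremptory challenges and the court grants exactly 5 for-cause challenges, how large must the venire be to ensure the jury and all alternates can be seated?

36

Seats to fill: 8 + 3 alternates = 11.
Peremptories — Crown: 6 + 1×3 + 2 = 11; Defence: 6 + 1×3 = 9; total 20.
For-cause removals: 5.
Minimum venire: 11 + 20 + 5 = 36.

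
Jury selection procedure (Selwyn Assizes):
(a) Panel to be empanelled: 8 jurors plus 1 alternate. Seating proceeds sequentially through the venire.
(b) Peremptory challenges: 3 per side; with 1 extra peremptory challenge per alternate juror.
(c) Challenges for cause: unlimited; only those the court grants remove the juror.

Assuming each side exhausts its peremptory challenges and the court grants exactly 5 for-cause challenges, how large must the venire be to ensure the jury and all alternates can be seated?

Seats to fill: 8 + 1 alternates = 9.
Peremptories: 3 + 1×1 = 4 per side × 2 sides = 8.
For-cause removals: 5.
Minimum venire: 9 + 8 + 5 = 22.

22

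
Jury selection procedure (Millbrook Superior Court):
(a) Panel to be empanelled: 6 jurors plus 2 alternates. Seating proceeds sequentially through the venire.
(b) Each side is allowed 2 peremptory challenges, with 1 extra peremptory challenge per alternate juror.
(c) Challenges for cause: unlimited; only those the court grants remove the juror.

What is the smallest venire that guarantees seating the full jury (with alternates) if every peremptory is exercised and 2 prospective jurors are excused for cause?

Seats to fill: 6 + 2 alternates = 8.
Peremptories: 2 + 1×2 = 4 per side × 2 sides = 8.
For-cause removals: 2.
Minimum venire: 8 + 8 + 2 = 18.

18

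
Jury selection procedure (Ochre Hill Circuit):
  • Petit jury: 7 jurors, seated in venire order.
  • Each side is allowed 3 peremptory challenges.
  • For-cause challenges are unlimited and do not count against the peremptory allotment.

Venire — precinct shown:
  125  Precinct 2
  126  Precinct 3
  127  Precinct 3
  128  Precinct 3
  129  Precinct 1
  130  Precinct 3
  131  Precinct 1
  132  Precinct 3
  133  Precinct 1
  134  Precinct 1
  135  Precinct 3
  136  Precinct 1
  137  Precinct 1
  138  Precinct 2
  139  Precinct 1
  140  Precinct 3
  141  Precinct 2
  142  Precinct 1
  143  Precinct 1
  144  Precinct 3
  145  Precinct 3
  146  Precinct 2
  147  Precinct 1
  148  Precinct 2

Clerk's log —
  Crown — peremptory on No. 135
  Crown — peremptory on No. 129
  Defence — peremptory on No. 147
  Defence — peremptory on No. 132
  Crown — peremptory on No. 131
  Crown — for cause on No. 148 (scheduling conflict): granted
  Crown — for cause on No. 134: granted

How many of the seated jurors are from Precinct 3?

Removed: #129, #131, #132, #134, #135, #147, #148.
Seated jurors 1–7: #125, #126, #127, #128, #130, #133, #136.
Of those, in Precinct 3: #126, #127, #128, #130 → 4.

4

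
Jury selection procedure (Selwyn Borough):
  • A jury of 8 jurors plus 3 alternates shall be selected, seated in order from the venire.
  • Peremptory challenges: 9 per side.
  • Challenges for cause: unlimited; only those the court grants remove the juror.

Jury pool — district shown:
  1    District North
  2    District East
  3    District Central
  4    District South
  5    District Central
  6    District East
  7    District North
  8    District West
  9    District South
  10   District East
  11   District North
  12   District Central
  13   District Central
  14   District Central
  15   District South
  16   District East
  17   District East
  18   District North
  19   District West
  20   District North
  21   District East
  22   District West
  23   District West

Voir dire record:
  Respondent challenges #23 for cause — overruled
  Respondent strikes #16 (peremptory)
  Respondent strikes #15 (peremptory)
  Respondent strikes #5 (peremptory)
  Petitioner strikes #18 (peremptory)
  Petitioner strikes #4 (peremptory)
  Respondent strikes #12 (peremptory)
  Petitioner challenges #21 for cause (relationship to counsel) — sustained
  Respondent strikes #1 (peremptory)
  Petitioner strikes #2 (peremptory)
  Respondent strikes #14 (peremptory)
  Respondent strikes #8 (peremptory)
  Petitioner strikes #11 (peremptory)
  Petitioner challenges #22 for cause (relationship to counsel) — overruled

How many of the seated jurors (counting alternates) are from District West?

Removed: #1, #2, #4, #5, #8, #11, #12, #14, #15, #16, #18, #21.
Seated (11 incl. alternates): #3, #6, #7, #9, #10, #13, #17, #19, #20, #22, #23.
Of those, in District West: #19, #22, #23 → 3.

3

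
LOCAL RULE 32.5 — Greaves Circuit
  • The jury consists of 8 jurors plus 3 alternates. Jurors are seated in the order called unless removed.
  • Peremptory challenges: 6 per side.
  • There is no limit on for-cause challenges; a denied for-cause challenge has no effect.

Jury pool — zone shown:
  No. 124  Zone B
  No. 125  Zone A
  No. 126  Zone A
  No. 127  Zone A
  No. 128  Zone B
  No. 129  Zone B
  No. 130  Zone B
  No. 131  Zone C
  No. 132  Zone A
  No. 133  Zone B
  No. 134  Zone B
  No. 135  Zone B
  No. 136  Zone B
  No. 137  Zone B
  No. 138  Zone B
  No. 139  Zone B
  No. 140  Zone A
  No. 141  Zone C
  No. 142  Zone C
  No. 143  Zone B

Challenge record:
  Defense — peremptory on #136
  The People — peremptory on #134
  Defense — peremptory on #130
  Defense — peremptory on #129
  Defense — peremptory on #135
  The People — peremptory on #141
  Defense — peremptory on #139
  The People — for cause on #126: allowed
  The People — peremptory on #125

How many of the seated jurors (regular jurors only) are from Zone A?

2

Removed: #125, #126, #129, #130, #134, #135, #136, #139, #141.
Seated jurors 1–8: #124, #127, #128, #131, #132, #133, #137, #138 (alternates #140, #142, #143 not counted).
Of those, in Zone A: #127, #132 → 2.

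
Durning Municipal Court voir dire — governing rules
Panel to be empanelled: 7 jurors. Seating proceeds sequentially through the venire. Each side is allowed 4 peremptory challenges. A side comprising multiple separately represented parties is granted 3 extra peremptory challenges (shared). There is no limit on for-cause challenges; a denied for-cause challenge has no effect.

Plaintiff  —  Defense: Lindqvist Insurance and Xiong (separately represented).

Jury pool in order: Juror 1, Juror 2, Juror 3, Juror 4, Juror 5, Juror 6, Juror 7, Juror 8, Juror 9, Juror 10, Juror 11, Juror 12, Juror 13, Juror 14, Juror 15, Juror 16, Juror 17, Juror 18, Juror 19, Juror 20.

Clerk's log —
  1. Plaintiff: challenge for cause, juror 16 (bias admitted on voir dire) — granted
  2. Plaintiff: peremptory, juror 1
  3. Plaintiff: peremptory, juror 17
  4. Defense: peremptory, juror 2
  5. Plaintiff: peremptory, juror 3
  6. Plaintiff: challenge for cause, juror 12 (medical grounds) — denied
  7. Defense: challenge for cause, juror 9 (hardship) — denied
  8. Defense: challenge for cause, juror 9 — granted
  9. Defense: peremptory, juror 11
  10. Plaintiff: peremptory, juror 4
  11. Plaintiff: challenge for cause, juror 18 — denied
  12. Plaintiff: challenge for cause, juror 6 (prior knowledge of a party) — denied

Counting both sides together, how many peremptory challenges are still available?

5

Plaintiff allotment: 4. Defense allotment: 4 base + 3 multi-party = 7.
Plaintiff peremptories used: #1, #17, #3, #4 — 4 (for-cause on #16, #12, #18, #6 don't count).
Defense peremptories used: #2, #11 — 2 (for-cause on #9, #9 don't count).
Remaining: (4 − 4) + (7 − 2) = 5.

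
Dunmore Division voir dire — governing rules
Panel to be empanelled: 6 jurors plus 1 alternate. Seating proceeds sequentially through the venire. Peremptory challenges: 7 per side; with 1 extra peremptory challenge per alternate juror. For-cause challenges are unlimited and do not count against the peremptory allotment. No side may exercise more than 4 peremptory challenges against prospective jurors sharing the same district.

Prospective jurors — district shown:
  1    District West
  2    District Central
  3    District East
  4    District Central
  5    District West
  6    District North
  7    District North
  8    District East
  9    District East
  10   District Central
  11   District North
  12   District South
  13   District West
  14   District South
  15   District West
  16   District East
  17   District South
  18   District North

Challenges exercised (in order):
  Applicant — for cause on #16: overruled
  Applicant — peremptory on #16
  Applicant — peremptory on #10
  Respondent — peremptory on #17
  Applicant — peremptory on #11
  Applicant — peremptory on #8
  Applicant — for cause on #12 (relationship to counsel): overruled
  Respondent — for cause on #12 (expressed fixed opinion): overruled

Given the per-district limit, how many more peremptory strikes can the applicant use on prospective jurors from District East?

2

Applicant peremptories so far: #16, #10, #11, #8 — 4 of 8 used, 4 left overall.
Against District East: #16, #8 — 2 used; per-district cap 4 leaves 2.
Binding limit: min(4, 2) = 2.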